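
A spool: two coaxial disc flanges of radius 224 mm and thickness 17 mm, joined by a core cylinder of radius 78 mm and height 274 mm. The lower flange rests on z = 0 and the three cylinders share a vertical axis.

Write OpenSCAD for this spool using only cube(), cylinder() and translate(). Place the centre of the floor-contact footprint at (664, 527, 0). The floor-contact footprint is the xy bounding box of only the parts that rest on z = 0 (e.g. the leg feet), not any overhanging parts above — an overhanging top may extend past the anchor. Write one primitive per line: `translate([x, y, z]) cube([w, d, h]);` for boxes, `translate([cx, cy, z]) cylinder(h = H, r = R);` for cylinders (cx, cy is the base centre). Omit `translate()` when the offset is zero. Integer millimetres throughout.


translate([664, 527, 0]) cylinder(h = 17, r = 224);
translate([664, 527, 17]) cylinder(h = 274, r = 78);
translate([664, 527, 291]) cylinder(h = 17, r = 224);


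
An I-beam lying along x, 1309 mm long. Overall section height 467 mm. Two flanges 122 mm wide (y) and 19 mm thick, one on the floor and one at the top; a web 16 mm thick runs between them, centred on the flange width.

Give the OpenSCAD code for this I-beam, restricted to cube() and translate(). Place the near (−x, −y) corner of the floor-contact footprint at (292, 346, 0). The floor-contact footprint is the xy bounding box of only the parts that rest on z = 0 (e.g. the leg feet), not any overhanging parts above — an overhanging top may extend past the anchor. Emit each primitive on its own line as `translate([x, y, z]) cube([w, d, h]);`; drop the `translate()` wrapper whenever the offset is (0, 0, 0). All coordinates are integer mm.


translate([292, 346, 0]) cube([1309, 122, 19]);
translate([292, 399, 19]) cube([1309, 16, 429]);
translate([292, 346, 448]) cube([1309, 122, 19]);


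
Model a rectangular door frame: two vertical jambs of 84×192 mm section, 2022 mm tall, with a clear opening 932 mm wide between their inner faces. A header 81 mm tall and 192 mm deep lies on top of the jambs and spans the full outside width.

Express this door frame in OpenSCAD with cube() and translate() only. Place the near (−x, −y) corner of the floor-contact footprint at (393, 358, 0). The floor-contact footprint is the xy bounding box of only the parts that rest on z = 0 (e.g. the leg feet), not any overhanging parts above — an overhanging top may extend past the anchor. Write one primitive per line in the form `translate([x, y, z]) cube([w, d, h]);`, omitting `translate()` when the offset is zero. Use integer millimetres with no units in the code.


translate([393, 358, 0]) cube([84, 192, 2022]);
translate([1409, 358, 0]) cube([84, 192, 2022]);
translate([393, 358, 2022]) cube([1100, 192, 81]);


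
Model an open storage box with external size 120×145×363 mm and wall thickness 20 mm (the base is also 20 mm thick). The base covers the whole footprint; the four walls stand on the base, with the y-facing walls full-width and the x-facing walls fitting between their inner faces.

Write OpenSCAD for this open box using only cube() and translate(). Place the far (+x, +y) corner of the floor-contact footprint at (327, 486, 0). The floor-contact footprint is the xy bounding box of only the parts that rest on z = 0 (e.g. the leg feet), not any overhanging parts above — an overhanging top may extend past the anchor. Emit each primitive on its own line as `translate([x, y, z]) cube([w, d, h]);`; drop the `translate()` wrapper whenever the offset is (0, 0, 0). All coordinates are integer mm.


translate([207, 341, 0]) cube([120, 145, 20]);
translate([207, 341, 20]) cube([120, 20, 343]);
translate([207, 466, 20]) cube([120, 20, 343]);
translate([207, 361, 20]) cube([20, 105, 343]);
translate([307, 361, 20]) cube([20, 105, 343]);


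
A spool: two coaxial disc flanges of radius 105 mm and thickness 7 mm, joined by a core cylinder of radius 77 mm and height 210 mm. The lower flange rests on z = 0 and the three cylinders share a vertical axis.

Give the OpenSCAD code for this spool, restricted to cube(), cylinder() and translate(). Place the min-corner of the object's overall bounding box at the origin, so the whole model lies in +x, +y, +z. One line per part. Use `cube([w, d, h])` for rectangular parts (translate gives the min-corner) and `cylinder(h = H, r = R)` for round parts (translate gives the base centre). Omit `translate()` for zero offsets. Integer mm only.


translate([105, 105, 0]) cylinder(h = 7, r = 105);
translate([105, 105, 7]) cylinder(h = 210, r = 77);
translate([105, 105, 217]) cylinder(h = 7, r = 105);


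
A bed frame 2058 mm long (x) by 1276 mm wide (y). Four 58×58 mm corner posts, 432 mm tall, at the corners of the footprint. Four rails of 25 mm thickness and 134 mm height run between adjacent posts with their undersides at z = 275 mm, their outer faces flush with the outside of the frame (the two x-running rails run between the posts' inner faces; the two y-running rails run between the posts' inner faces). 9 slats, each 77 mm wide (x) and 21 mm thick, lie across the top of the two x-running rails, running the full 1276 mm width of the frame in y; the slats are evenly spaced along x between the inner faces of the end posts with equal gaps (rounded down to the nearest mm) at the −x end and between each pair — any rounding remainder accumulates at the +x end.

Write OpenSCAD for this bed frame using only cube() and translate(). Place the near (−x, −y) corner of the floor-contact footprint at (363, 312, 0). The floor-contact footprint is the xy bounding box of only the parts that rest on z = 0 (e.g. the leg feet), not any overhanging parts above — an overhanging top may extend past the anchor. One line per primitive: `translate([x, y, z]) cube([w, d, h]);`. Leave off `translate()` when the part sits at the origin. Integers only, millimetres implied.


translate([363, 312, 0]) cube([58, 58, 432]);
translate([363, 1530, 0]) cube([58, 58, 432]);
translate([2363, 312, 0]) cube([58, 58, 432]);
translate([2363, 1530, 0]) cube([58, 58, 432]);
translate([421, 312, 275]) cube([1942, 25, 134]);
translate([421, 1563, 275]) cube([1942, 25, 134]);
translate([363, 370, 275]) cube([25, 1160, 134]);
translate([2396, 370, 275]) cube([25, 1160, 134]);
translate([545, 312, 409]) cube([77, 1276, 21]);
translate([746, 312, 409]) cube([77, 1276, 21]);
translate([947, 312, 409]) cube([77, 1276, 21]);
translate([1148, 312, 409]) cube([77, 1276, 21]);
translate([1349, 312, 409]) cube([77, 1276, 21]);
translate([1550, 312, 409]) cube([77, 1276, 21]);
translate([1751, 312, 409]) cube([77, 1276, 21]);
translate([1952, 312, 409]) cube([77, 1276, 21]);
translate([2153, 312, 409]) cube([77, 1276, 21]);


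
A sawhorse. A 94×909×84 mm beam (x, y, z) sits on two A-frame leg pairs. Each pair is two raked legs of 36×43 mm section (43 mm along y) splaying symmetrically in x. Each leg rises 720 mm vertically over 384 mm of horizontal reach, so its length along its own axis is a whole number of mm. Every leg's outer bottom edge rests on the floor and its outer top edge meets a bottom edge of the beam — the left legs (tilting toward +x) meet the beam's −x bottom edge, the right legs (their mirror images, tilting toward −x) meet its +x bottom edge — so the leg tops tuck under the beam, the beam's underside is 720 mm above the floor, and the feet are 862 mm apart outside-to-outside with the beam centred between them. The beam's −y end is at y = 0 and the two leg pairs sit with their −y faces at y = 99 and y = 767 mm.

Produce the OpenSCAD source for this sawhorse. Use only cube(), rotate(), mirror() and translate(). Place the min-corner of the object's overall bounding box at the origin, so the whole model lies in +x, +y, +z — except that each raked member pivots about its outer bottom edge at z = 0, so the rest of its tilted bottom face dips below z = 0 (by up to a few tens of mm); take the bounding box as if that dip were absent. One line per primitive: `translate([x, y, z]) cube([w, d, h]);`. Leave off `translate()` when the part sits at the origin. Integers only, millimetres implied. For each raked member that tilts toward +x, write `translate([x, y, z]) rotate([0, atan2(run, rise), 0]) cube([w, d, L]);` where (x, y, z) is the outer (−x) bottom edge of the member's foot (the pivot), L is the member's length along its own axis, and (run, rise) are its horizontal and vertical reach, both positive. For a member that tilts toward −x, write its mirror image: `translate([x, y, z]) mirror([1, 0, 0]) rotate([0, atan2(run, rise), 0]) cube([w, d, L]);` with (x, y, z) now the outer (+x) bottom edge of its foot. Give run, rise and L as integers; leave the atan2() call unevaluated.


// leg length = √(384² + 720²) = 816
// right-leg outer foot x = 2·384 + 94 = 862
// beam min-corner = (384, 0, 720)
translate([384, 0, 720]) cube([94, 909, 84]);
translate([0, 99, 0]) rotate([0, atan2(384, 720), 0]) cube([36, 43, 816]);
translate([862, 99, 0]) mirror([1, 0, 0]) rotate([0, atan2(384, 720), 0]) cube([36, 43, 816]);
translate([0, 767, 0]) rotate([0, atan2(384, 720), 0]) cube([36, 43, 816]);
translate([862, 767, 0]) mirror([1, 0, 0]) rotate([0, atan2(384, 720), 0]) cube([36, 43, 816]);


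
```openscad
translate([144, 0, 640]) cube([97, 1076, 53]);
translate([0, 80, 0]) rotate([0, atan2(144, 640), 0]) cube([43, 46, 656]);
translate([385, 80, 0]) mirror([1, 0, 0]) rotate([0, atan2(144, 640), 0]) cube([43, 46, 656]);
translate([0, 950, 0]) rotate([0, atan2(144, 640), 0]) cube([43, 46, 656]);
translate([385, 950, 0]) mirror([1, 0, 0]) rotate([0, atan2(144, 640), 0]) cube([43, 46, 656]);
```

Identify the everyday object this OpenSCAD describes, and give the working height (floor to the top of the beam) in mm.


A sawhorse. The overall height is 693 mm.

A beam across two mirrored pairs of raked legs — a sawhorse. The beam's underside is at z = 640 (matching the legs' vertical rise in atan2(144, 640)) and the beam is 53 mm tall, so its top is at 640 + 53 = 693 mm. The raked legs top out at the beam's underside, so that is the highest point.


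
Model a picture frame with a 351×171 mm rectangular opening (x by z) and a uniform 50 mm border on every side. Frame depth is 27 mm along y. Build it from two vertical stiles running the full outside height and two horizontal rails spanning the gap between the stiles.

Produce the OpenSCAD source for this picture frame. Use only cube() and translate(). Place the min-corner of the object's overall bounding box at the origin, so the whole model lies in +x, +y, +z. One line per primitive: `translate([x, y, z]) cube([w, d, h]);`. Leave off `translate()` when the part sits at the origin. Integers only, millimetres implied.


cube([50, 27, 271]);
translate([401, 0, 0]) cube([50, 27, 271]);
translate([50, 0, 0]) cube([351, 27, 50]);
translate([50, 0, 221]) cube([351, 27, 50]);


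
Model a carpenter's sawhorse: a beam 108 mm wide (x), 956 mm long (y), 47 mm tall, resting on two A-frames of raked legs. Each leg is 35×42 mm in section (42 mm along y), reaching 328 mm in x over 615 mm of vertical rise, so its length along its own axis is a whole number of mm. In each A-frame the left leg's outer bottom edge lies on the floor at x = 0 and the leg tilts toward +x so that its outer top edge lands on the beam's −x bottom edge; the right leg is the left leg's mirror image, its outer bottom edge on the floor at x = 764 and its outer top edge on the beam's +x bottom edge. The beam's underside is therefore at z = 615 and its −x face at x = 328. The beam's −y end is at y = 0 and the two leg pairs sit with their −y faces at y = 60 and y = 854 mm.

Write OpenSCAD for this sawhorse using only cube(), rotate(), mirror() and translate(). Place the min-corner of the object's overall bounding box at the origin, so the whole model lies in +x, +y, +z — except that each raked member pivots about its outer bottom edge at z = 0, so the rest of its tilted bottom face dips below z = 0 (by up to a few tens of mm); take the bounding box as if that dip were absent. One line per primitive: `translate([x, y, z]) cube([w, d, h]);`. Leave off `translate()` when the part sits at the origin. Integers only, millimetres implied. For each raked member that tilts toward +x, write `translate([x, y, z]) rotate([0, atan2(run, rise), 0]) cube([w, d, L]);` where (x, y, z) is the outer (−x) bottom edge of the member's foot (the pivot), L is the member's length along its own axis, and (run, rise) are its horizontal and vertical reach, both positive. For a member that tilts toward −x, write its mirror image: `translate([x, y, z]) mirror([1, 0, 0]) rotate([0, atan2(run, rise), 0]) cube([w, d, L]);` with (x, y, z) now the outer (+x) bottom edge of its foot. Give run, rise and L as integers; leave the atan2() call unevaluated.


translate([328, 0, 615]) cube([108, 956, 47]);
translate([0, 60, 0]) rotate([0, atan2(328, 615), 0]) cube([35, 42, 697]);
translate([764, 60, 0]) mirror([1, 0, 0]) rotate([0, atan2(328, 615), 0]) cube([35, 42, 697]);
translate([0, 854, 0]) rotate([0, atan2(328, 615), 0]) cube([35, 42, 697]);
translate([764, 854, 0]) mirror([1, 0, 0]) rotate([0, atan2(328, 615), 0]) cube([35, 42, 697]);


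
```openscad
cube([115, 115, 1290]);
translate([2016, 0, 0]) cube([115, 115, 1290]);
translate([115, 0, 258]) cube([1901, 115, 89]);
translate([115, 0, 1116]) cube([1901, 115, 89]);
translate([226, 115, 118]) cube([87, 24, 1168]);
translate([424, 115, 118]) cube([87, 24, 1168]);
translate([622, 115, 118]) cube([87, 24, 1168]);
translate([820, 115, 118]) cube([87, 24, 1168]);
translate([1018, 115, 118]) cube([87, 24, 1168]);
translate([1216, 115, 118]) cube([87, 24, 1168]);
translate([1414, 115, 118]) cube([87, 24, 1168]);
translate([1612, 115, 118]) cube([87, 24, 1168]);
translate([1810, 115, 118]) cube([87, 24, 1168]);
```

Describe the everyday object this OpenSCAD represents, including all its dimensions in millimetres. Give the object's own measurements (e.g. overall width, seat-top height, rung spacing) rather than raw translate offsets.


A fence section. Two 115×115 mm posts, 1290 mm tall, stand on the floor with a clear span of 1901 mm between their inner faces. Two horizontal rails of 115×89 mm section span the gap between the posts with their undersides at z = 258 mm and z = 1116 mm, flush with the posts' −y face. 9 pickets, each 87 mm wide, 24 mm thick and 1168 mm tall, are fixed to the +y face of the rails with their bottoms at z = 118 mm, spaced across the span with a 111 mm gap after the −x post and between neighbouring pickets, with 119 mm left before the +x post.


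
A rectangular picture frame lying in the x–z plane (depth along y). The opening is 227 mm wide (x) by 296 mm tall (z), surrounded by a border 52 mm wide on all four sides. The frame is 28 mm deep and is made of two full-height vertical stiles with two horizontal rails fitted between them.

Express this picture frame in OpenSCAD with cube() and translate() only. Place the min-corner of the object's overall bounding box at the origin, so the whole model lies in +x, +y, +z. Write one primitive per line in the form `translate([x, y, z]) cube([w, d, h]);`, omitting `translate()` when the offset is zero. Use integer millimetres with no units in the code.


cube([52, 28, 400]);
translate([279, 0, 0]) cube([52, 28, 400]);
translate([52, 0, 0]) cube([227, 28, 52]);
translate([52, 0, 348]) cube([227, 28, 52]);


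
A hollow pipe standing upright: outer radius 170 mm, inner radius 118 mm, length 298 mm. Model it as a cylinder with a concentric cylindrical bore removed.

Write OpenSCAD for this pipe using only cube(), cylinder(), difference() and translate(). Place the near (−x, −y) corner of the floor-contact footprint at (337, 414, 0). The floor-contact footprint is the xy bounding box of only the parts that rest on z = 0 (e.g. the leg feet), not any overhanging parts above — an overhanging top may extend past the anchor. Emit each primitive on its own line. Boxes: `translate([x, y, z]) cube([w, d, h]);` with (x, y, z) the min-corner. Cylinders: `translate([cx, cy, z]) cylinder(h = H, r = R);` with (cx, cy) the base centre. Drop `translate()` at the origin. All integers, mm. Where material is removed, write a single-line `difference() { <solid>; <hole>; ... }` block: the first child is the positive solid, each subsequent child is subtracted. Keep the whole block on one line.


difference() { translate([507, 584, 0]) cylinder(h = 298, r = 170); translate([507, 584, 0]) cylinder(h = 298, r = 118); }


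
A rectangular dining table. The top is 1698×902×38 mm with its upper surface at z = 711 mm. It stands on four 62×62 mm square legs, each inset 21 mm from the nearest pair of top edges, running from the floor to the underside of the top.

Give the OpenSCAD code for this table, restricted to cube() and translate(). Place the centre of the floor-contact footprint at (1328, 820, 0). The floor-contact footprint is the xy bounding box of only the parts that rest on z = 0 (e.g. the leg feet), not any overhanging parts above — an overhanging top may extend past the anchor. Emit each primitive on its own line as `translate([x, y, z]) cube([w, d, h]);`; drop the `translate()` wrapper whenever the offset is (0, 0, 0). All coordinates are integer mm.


translate([479, 369, 673]) cube([1698, 902, 38]);
translate([500, 390, 0]) cube([62, 62, 673]);
translate([2094, 390, 0]) cube([62, 62, 673]);
translate([500, 1188, 0]) cube([62, 62, 673]);
translate([2094, 1188, 0]) cube([62, 62, 673]);


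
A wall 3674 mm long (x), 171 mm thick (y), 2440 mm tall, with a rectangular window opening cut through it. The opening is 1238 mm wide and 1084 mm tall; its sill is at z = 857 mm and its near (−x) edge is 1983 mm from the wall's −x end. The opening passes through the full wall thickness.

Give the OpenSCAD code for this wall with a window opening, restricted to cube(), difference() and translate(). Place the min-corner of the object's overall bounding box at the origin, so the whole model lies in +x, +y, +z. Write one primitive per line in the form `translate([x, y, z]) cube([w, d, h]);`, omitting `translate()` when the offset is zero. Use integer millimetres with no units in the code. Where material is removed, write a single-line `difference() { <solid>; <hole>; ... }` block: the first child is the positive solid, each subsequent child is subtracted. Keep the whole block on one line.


difference() { cube([3674, 171, 2440]); translate([1983, 0, 857]) cube([1238, 171, 1084]); }


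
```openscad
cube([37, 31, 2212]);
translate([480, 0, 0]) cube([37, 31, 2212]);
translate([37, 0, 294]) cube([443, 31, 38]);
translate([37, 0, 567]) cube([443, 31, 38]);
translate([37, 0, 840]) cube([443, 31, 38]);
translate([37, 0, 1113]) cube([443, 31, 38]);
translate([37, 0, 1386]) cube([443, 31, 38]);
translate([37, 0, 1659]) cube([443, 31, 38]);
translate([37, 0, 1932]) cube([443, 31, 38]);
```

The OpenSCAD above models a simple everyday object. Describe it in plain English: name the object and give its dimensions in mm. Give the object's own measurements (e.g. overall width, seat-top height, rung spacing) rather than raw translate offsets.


A straight ladder. Two 37×31 mm vertical rails, 2212 mm tall, stand 517 mm apart (outside-to-outside) with their front faces coplanar on the −y side. 7 rungs, each 31 mm deep and 38 mm tall, span between the inner faces of the rails, front faces flush with the rails. The lowest rung's underside is at z = 294 mm and rungs are spaced 273 mm apart (underside to underside).


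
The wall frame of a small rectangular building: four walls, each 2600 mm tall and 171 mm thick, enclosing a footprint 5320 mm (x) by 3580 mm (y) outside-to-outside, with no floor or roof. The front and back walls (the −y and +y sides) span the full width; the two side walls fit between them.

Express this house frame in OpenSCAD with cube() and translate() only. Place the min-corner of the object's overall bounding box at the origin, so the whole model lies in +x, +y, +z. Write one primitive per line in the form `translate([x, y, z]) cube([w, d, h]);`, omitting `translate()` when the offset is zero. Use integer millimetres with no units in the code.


cube([5320, 171, 2600]);
translate([0, 3409, 0]) cube([5320, 171, 2600]);
translate([0, 171, 0]) cube([171, 3238, 2600]);
translate([5149, 171, 0]) cube([171, 3238, 2600]);


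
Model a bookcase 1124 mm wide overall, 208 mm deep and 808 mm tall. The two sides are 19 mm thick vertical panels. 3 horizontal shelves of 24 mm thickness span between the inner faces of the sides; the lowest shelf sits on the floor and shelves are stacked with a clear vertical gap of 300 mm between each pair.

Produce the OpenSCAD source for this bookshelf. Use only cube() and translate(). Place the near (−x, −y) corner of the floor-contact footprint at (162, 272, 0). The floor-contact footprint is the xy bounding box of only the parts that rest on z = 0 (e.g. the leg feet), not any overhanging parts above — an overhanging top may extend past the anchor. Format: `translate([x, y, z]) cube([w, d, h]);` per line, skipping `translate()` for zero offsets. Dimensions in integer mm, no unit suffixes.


translate([162, 272, 0]) cube([19, 208, 808]);
translate([1267, 272, 0]) cube([19, 208, 808]);
translate([181, 272, 0]) cube([1086, 208, 24]);
translate([181, 272, 324]) cube([1086, 208, 24]);
translate([181, 272, 648]) cube([1086, 208, 24]);


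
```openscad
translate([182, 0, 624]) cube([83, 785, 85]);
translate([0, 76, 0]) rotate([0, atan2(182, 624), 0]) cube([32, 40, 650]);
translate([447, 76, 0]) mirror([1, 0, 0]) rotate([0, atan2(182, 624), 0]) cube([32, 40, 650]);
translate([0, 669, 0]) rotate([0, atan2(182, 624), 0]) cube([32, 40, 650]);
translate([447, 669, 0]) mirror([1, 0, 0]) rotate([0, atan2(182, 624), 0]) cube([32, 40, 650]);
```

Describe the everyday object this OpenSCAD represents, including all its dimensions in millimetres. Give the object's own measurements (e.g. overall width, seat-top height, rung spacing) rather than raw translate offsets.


A sawhorse. A 83×785×85 mm beam (x, y, z) sits on two A-frame leg pairs. Each pair is two raked legs of 32×40 mm section (40 mm along y) splaying symmetrically in x. Each leg rises 624 mm vertically over 182 mm of horizontal reach and is 650 mm long along its own axis. Every leg's outer bottom edge rests on the floor and its outer top edge meets a bottom edge of the beam — the left legs (tilting toward +x) meet the beam's −x bottom edge, the right legs (their mirror images, tilting toward −x) meet its +x bottom edge — so the leg tops tuck under the beam, the beam's underside is 624 mm above the floor, and the feet are 447 mm apart outside-to-outside with the beam centred between them. The two leg pairs are set in 76 mm from either end of the beam.


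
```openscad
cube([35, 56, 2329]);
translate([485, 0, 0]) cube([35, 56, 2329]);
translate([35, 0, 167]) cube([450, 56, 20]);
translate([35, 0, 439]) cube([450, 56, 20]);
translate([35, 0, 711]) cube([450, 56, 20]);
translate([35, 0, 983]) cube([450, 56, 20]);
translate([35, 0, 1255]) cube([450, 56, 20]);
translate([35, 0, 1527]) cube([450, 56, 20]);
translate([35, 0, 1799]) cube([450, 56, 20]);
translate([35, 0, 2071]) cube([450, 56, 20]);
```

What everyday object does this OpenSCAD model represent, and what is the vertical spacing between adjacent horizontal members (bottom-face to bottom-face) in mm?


A ladder. The rung spacing is 272 mm.

Two tall 35×56 posts with 8 short bars between them — a ladder. Adjacent rungs sit at z = 167 and z = 439, so the spacing is 439 − 167 = 272 mm.


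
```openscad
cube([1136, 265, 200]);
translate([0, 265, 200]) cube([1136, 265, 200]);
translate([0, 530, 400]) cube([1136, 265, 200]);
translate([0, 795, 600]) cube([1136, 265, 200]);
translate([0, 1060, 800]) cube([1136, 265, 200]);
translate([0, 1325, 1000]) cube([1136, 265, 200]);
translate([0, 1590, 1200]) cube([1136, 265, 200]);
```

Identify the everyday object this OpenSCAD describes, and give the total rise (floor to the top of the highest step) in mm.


A staircase. The total rise is 1400 mm.

7 identical blocks, each offset up and back from the previous — a staircase. Each step is 200 mm tall and there are 7 of them, so the total rise is 7 × 200 = 1400 mm.


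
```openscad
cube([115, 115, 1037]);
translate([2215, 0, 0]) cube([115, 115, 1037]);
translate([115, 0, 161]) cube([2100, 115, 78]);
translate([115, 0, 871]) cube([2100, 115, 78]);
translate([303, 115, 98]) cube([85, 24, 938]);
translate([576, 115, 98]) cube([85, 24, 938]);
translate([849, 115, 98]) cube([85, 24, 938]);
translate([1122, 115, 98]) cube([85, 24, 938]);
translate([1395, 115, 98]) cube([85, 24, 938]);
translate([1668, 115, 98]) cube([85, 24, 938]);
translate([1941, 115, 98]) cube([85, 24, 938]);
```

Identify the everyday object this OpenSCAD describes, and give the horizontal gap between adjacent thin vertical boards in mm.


A fence section. The picket gap is 188 mm.

Two posts, two rails, 7 pickets — a fence section. Span 2100 mm holds 7 pickets of 85 mm with 8 equal gaps: ⌊(2100 − 7·85) / 8⌋ = 188 mm.


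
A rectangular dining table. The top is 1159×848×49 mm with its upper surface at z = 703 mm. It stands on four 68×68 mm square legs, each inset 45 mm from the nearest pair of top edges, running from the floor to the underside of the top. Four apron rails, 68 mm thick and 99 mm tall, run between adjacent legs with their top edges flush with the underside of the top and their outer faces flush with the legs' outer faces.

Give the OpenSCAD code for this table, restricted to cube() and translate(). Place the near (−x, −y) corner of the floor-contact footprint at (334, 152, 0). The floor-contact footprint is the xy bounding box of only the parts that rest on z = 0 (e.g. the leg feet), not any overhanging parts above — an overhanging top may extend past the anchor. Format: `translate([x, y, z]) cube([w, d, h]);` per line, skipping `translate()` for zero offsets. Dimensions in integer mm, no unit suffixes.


translate([289, 107, 654]) cube([1159, 848, 49]);
translate([334, 152, 0]) cube([68, 68, 654]);
translate([1335, 152, 0]) cube([68, 68, 654]);
translate([334, 842, 0]) cube([68, 68, 654]);
translate([1335, 842, 0]) cube([68, 68, 654]);
translate([402, 152, 555]) cube([933, 68, 99]);
translate([402, 842, 555]) cube([933, 68, 99]);
translate([334, 220, 555]) cube([68, 622, 99]);
translate([1335, 220, 555]) cube([68, 622, 99]);


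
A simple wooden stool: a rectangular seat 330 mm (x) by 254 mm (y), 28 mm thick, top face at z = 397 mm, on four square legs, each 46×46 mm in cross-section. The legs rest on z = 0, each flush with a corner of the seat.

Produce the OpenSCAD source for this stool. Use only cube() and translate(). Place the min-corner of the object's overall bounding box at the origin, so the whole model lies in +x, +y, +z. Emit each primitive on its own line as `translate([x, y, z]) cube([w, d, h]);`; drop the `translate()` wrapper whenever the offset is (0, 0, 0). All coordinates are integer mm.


translate([0, 0, 369]) cube([330, 254, 28]);
cube([46, 46, 369]);
translate([284, 0, 0]) cube([46, 46, 369]);
translate([0, 208, 0]) cube([46, 46, 369]);
translate([284, 208, 0]) cube([46, 46, 369]);


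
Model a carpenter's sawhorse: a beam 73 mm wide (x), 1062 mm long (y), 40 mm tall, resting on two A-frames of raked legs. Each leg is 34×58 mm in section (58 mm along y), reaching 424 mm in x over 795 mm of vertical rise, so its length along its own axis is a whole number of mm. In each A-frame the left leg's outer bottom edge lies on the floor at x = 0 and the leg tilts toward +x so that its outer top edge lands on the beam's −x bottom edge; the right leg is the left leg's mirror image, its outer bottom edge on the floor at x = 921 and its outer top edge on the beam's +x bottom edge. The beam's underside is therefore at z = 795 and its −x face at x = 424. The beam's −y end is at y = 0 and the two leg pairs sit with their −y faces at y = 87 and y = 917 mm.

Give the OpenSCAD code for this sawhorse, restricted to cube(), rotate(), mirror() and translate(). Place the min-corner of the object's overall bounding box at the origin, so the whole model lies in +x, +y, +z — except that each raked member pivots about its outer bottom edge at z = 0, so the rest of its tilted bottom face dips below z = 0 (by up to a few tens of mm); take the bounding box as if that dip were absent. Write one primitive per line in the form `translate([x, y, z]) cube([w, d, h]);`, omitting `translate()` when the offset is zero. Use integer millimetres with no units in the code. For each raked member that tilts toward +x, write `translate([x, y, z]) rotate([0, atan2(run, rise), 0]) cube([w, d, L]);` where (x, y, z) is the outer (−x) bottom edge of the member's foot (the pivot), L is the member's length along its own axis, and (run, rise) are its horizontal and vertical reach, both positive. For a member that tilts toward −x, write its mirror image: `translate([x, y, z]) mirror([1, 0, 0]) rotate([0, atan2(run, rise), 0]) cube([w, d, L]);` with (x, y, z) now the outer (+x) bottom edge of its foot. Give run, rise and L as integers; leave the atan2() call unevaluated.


translate([424, 0, 795]) cube([73, 1062, 40]);
translate([0, 87, 0]) rotate([0, atan2(424, 795), 0]) cube([34, 58, 901]);
translate([921, 87, 0]) mirror([1, 0, 0]) rotate([0, atan2(424, 795), 0]) cube([34, 58, 901]);
translate([0, 917, 0]) rotate([0, atan2(424, 795), 0]) cube([34, 58, 901]);
translate([921, 917, 0]) mirror([1, 0, 0]) rotate([0, atan2(424, 795), 0]) cube([34, 58, 901]);


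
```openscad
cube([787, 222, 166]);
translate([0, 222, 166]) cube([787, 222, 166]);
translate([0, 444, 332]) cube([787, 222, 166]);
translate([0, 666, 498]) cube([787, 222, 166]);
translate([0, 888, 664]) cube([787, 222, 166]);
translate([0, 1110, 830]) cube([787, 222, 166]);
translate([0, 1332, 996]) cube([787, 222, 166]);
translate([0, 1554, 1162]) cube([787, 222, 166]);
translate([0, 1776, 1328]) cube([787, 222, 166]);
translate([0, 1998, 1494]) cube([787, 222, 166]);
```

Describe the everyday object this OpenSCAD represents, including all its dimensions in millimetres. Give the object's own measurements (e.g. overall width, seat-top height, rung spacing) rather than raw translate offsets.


A straight staircase of 10 solid steps. Each step is 787 mm wide (x), 222 mm deep (y, the going) and 166 mm tall (the rise). The first step rests on the floor; each subsequent step sits one going further in +y and one rise higher in +z, directly behind and above the previous step with no overlap.


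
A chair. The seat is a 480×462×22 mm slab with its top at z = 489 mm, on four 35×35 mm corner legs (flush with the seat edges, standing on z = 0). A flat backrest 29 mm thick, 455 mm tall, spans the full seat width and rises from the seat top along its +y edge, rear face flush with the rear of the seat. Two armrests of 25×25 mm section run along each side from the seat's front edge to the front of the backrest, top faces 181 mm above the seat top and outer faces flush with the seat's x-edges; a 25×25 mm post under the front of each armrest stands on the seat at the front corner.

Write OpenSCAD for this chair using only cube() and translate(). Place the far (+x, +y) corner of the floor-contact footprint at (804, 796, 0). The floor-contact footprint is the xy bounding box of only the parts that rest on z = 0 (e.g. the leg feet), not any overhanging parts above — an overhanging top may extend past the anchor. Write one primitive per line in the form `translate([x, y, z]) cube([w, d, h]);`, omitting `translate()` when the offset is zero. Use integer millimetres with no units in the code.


// leg_h = 489 - 22 = 467
// arm post h = 181 - 25 = 156
translate([324, 334, 467]) cube([480, 462, 22]);
translate([324, 334, 0]) cube([35, 35, 467]);
translate([769, 334, 0]) cube([35, 35, 467]);
translate([324, 761, 0]) cube([35, 35, 467]);
translate([769, 761, 0]) cube([35, 35, 467]);
translate([324, 767, 489]) cube([480, 29, 455]);
translate([324, 334, 645]) cube([25, 433, 25]);
translate([779, 334, 645]) cube([25, 433, 25]);
translate([324, 334, 489]) cube([25, 25, 156]);
translate([779, 334, 489]) cube([25, 25, 156]);


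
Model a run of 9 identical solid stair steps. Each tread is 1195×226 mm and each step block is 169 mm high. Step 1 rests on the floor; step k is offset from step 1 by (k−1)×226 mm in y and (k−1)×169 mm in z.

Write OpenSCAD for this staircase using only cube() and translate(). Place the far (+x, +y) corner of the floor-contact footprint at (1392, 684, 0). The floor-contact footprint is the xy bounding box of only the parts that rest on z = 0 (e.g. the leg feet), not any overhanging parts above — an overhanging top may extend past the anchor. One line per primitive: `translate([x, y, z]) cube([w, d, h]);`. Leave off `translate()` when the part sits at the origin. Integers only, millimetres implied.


translate([197, 458, 0]) cube([1195, 226, 169]);
translate([197, 684, 169]) cube([1195, 226, 169]);
translate([197, 910, 338]) cube([1195, 226, 169]);
translate([197, 1136, 507]) cube([1195, 226, 169]);
translate([197, 1362, 676]) cube([1195, 226, 169]);
translate([197, 1588, 845]) cube([1195, 226, 169]);
translate([197, 1814, 1014]) cube([1195, 226, 169]);
translate([197, 2040, 1183]) cube([1195, 226, 169]);
translate([197, 2266, 1352]) cube([1195, 226, 169]);


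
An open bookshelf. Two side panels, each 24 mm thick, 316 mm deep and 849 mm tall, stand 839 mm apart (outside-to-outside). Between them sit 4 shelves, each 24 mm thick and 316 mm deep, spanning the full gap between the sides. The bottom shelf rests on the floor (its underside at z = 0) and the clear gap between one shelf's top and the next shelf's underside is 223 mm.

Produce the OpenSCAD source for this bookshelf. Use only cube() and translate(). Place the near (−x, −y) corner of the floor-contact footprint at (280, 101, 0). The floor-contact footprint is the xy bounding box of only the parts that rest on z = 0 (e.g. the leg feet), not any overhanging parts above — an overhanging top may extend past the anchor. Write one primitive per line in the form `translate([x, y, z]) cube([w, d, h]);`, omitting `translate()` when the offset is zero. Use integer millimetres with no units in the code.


translate([280, 101, 0]) cube([24, 316, 849]);
translate([1095, 101, 0]) cube([24, 316, 849]);
translate([304, 101, 0]) cube([791, 316, 24]);
translate([304, 101, 247]) cube([791, 316, 24]);
translate([304, 101, 494]) cube([791, 316, 24]);
translate([304, 101, 741]) cube([791, 316, 24]);


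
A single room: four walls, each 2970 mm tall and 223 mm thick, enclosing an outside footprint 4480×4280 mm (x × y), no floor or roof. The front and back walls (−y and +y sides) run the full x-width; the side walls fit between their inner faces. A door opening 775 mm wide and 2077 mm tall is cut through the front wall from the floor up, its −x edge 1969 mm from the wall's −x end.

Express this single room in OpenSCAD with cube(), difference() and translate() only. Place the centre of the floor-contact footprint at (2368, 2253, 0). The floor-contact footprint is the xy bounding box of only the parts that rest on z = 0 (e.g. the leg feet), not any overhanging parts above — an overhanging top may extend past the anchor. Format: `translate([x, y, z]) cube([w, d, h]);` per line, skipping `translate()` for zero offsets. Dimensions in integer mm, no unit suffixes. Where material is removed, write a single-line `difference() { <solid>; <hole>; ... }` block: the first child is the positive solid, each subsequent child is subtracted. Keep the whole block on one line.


difference() { translate([128, 113, 0]) cube([4480, 223, 2970]); translate([2097, 113, 0]) cube([775, 223, 2077]); }
translate([128, 4170, 0]) cube([4480, 223, 2970]);
translate([128, 336, 0]) cube([223, 3834, 2970]);
translate([4385, 336, 0]) cube([223, 3834, 2970]);


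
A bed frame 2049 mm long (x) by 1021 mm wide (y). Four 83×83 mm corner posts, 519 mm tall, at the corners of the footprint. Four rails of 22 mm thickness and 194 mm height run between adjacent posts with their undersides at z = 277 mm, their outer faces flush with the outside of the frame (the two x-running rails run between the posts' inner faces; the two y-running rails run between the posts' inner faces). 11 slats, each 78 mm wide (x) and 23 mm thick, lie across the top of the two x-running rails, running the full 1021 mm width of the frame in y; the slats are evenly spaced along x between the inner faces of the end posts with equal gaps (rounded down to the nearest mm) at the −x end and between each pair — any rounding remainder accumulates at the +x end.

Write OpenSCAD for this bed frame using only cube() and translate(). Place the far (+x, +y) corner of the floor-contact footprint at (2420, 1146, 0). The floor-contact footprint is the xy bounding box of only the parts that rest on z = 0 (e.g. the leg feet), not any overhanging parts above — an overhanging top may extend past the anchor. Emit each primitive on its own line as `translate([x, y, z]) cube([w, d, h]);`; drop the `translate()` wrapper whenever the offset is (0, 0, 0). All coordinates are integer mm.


translate([371, 125, 0]) cube([83, 83, 519]);
translate([371, 1063, 0]) cube([83, 83, 519]);
translate([2337, 125, 0]) cube([83, 83, 519]);
translate([2337, 1063, 0]) cube([83, 83, 519]);
translate([454, 125, 277]) cube([1883, 22, 194]);
translate([454, 1124, 277]) cube([1883, 22, 194]);
translate([371, 208, 277]) cube([22, 855, 194]);
translate([2398, 208, 277]) cube([22, 855, 194]);
translate([539, 125, 471]) cube([78, 1021, 23]);
translate([702, 125, 471]) cube([78, 1021, 23]);
translate([865, 125, 471]) cube([78, 1021, 23]);
translate([1028, 125, 471]) cube([78, 1021, 23]);
translate([1191, 125, 471]) cube([78, 1021, 23]);
translate([1354, 125, 471]) cube([78, 1021, 23]);
translate([1517, 125, 471]) cube([78, 1021, 23]);
translate([1680, 125, 471]) cube([78, 1021, 23]);
translate([1843, 125, 471]) cube([78, 1021, 23]);
translate([2006, 125, 471]) cube([78, 1021, 23]);
translate([2169, 125, 471]) cube([78, 1021, 23]);


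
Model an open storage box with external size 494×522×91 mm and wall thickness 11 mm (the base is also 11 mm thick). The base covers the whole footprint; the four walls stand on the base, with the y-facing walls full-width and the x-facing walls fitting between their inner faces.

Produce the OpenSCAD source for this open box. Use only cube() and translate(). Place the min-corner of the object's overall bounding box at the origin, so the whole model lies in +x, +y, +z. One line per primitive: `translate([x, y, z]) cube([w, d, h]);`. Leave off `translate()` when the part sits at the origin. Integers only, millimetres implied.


cube([494, 522, 11]);
translate([0, 0, 11]) cube([494, 11, 80]);
translate([0, 511, 11]) cube([494, 11, 80]);
translate([0, 11, 11]) cube([11, 500, 80]);
translate([483, 11, 11]) cube([11, 500, 80]);


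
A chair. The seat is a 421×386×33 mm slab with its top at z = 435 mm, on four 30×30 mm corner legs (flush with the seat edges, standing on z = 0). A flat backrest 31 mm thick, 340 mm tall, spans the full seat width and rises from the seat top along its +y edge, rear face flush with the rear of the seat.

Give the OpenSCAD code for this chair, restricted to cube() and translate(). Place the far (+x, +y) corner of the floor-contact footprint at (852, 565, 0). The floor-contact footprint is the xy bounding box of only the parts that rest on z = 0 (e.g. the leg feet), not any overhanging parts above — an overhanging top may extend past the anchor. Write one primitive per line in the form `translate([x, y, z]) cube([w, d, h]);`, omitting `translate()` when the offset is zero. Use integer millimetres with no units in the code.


translate([431, 179, 402]) cube([421, 386, 33]);
translate([431, 179, 0]) cube([30, 30, 402]);
translate([822, 179, 0]) cube([30, 30, 402]);
translate([431, 535, 0]) cube([30, 30, 402]);
translate([822, 535, 0]) cube([30, 30, 402]);
translate([431, 534, 435]) cube([421, 31, 340]);


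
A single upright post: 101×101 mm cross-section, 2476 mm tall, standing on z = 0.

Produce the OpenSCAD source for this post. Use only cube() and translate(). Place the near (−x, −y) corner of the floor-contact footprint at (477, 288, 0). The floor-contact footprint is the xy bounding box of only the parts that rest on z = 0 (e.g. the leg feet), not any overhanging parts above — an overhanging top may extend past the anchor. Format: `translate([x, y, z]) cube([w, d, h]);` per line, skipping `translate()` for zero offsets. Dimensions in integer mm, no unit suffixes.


translate([477, 288, 0]) cube([101, 101, 2476]);
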